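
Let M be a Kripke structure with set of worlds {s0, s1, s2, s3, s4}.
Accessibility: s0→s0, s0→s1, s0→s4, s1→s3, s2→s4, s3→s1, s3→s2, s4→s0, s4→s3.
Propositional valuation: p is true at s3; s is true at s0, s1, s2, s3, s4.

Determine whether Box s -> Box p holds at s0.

No

Recall that Box ψ holds at a world iff ψ holds at every accessible world, and Dia ψ holds iff ψ holds at some accessible world.
At s0: Box s is true, Box p is false, so Box s -> Box p is false.
  At s0: Box s requires s at every successor {s0, s1, s4}.
    At s0: s is true.
    At s1: s is true.
    At s4: s is true.
  So Box s is true at s0.
  At s0: Box p requires p at every successor {s0, s1, s4}.
    p fails at s0, so Box p is false at s0.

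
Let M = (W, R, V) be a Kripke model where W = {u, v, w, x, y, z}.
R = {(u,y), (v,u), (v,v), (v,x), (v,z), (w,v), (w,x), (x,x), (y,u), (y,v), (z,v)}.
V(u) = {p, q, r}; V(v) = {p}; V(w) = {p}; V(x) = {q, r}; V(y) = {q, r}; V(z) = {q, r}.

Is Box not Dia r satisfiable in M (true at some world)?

No

Let φ = Box not Dia r. Evaluate φ at each world:
  u (successors {y}): φ is false.
  v (successors {u, v, x, z}): φ is false.
  w (successors {v, x}): φ is false.
  x (successors {x}): φ is false.
  y (successors {u, v}): φ is false.
  z (successors {v}): φ is false.
For instance, at v:
  At v: Box not Dia r requires not Dia r at every successor {u, v, x, z}.
    not Dia r fails at u, so Box not Dia r is false at v.
      At u: Dia r is true, so not Dia r is false.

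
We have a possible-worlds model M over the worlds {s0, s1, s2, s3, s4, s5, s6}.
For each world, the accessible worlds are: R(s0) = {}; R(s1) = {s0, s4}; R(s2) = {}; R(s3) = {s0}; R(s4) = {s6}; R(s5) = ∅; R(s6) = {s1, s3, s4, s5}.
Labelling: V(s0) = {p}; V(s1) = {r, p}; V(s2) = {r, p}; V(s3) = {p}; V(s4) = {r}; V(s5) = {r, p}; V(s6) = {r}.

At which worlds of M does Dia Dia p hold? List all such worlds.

s4, s6

Recall that Dia ψ holds at a world iff ψ holds at some accessible world.
Let φ = Dia Dia p. Evaluate φ at each world:
  s0 (successors ∅): φ is false.
  s1 (successors {s0, s4}): φ is false.
  s2 (successors ∅): φ is false.
  s3 (successors {s0}): φ is false.
  s4 (successors {s6}): φ is true.
  s5 (successors ∅): φ is false.
  s6 (successors {s1, s3, s4, s5}): φ is true.
For instance, at s1:
  At s1: Dia Dia p requires Dia p at some successor in {s0, s4}.
    At s0: Dia p is false.
    At s4: Dia p is false.
  So Dia Dia p is false at s1.
Satisfying worlds: {s4, s6}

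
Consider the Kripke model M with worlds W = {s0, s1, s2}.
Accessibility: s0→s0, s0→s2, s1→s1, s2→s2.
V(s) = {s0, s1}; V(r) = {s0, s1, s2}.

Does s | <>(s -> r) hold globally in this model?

Let φ = s | <>(s -> r). Evaluate φ at each world:
  s0 (successors {s0, s2}): φ is true.
  s1 (successors {s1}): φ is true.
  s2 (successors {s2}): φ is true.
For instance, at s0:
  At s0: s is true, <>(s -> r) is true, so s | <>(s -> r) is true.
    At s0: <>(s -> r) requires s -> r at some successor in {s0, s2}.
      s -> r holds at s0, so <>(s -> r) is true at s0.

Yes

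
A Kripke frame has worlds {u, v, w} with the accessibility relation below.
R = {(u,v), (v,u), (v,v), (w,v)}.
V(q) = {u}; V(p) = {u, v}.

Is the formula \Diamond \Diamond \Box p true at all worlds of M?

Yes

Let φ = \Diamond \Diamond \Box p. Evaluate φ at each world:
  u (successors {v}): φ is true.
  v (successors {u, v}): φ is true.
  w (successors {v}): φ is true.
For instance, at v:
  At v: \Diamond \Diamond \Box p requires \Diamond \Box p at some successor in {u, v}.
    \Diamond \Box p holds at u, so \Diamond \Diamond \Box p is true at v.
      At u: \Diamond \Box p requires \Box p at some successor in {v}.
        \Box p holds at v, so \Diamond \Box p is true at u.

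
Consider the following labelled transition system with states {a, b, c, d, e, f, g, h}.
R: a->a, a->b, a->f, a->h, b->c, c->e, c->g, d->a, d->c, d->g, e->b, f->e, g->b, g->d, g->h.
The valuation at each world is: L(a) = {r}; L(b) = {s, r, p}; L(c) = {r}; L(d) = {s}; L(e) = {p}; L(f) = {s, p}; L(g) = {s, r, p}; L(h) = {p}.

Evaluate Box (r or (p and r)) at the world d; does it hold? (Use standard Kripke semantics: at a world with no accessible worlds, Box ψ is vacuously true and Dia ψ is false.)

At d: Box (r or (p and r)) requires r or (p and r) at every successor {a, c, g}.
  At a: r or (p and r) is true.
  At c: r or (p and r) is true.
  At g: r or (p and r) is true.
So Box (r or (p and r)) is true at d.

Yes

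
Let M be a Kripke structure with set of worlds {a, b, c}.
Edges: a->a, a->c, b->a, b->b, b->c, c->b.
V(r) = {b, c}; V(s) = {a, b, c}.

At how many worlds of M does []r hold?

Let φ = []r. Evaluate φ at each world:
  a (successors {a, c}): φ is false.
  b (successors {a, b, c}): φ is false.
  c (successors {b}): φ is true.
For instance, at b:
  At b: []r requires r at every successor {a, b, c}.
    r fails at a, so []r is false at b.
Satisfying worlds: {c}

1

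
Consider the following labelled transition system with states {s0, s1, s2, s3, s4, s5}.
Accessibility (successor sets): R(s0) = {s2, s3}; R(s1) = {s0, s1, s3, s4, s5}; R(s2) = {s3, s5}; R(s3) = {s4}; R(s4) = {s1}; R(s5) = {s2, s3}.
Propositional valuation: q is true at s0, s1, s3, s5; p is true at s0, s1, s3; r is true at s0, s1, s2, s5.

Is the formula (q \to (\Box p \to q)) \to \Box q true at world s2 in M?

Yes

Recall that \Box ψ holds at a world iff ψ holds at every accessible world, and \Diamond ψ holds iff ψ holds at some accessible world.
At s2: q \to (\Box p \to q) is true, \Box q is true, so (q \to (\Box p \to q)) \to \Box q is true.
  At s2: q is false, \Box p \to q is true, so q \to (\Box p \to q) is true.
    At s2: \Box p is false, q is false, so \Box p \to q is true.
      At s2: \Box p requires p at every successor {s3, s5}.
        p fails at s5, so \Box p is false at s2.
  At s2: \Box q requires q at every successor {s3, s5}.
    At s3: q is true.
    At s5: q is true.
  So \Box q is true at s2.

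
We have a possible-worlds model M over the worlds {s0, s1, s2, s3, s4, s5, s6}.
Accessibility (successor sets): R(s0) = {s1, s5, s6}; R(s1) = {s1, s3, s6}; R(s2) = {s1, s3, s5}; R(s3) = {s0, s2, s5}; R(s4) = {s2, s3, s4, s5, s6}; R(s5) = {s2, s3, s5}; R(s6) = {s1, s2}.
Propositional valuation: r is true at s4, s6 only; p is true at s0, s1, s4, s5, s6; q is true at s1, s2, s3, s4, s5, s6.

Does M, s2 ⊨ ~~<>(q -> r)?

At s2: ~<>(q -> r) is true, so ~~<>(q -> r) is false.
  At s2: <>(q -> r) is false, so ~<>(q -> r) is true.
    At s2: <>(q -> r) requires q -> r at some successor in {s1, s3, s5}.
      At s1: q -> r is false.
      At s3: q -> r is false.
      At s5: q -> r is false.
    So <>(q -> r) is false at s2.

No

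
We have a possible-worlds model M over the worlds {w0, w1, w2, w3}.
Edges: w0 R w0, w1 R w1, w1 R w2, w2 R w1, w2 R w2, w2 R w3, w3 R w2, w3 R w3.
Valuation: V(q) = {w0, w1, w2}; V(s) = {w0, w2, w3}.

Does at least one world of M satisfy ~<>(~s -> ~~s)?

Let φ = ~<>(~s -> ~~s). Evaluate φ at each world:
  w0 (successors {w0}): φ is false.
  w1 (successors {w1, w2}): φ is false.
  w2 (successors {w1, w2, w3}): φ is false.
  w3 (successors {w2, w3}): φ is false.
For instance, at w3:
  At w3: <>(~s -> ~~s) is true, so ~<>(~s -> ~~s) is false.
    At w3: <>(~s -> ~~s) requires ~s -> ~~s at some successor in {w2, w3}.
      ~s -> ~~s holds at w2, so <>(~s -> ~~s) is true at w3.

No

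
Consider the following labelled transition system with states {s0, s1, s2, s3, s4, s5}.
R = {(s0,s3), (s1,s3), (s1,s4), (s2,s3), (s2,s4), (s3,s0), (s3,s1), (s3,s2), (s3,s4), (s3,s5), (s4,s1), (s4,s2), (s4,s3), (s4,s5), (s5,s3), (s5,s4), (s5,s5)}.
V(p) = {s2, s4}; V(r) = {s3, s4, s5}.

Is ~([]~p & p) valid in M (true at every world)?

Yes

Let φ = ~([]~p & p). Evaluate φ at each world:
  s0 (successors {s3}): φ is true.
  s1 (successors {s3, s4}): φ is true.
  s2 (successors {s3, s4}): φ is true.
  s3 (successors {s0, s1, s2, s4, s5}): φ is true.
  s4 (successors {s1, s2, s3, s5}): φ is true.
  s5 (successors {s3, s4, s5}): φ is true.
For instance, at s1:
  At s1: []~p & p is false, so ~([]~p & p) is true.
    At s1: []~p is false, p is false, so []~p & p is false.
      At s1: []~p requires ~p at every successor {s3, s4}.
        ~p fails at s4, so []~p is false at s1.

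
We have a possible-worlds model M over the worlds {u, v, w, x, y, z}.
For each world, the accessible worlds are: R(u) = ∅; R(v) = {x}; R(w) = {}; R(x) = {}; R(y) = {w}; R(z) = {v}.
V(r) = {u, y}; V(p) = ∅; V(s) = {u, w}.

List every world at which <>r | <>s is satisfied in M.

Let φ = <>r | <>s. Evaluate φ at each world:
  u (successors ∅): φ is false.
  v (successors {x}): φ is false.
  w (successors ∅): φ is false.
  x (successors ∅): φ is false.
  y (successors {w}): φ is true.
  z (successors {v}): φ is false.
For instance, at v:
  At v: <>r is false, <>s is false, so <>r | <>s is false.
    At v: <>r requires r at some successor in {x}.
      At x: r is false.
    So <>r is false at v.
    At v: <>s requires s at some successor in {x}.
      At x: s is false.
    So <>s is false at v.
Satisfying worlds: {y}

y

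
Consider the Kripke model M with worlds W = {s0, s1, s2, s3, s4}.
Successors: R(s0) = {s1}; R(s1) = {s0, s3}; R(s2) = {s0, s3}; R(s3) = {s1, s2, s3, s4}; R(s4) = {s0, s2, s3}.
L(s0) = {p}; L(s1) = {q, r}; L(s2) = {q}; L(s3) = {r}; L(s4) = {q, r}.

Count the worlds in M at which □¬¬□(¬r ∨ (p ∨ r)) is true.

5

Let φ = □¬¬□(¬r ∨ (p ∨ r)). Evaluate φ at each world:
  s0 (successors {s1}): φ is true.
  s1 (successors {s0, s3}): φ is true.
  s2 (successors {s0, s3}): φ is true.
  s3 (successors {s1, s2, s3, s4}): φ is true.
  s4 (successors {s0, s2, s3}): φ is true.
For instance, at s0:
  At s0: □¬¬□(¬r ∨ (p ∨ r)) requires ¬¬□(¬r ∨ (p ∨ r)) at every successor {s1}.
      At s1: ¬□(¬r ∨ (p ∨ r)) is false, so ¬¬□(¬r ∨ (p ∨ r)) is true.
  So □¬¬□(¬r ∨ (p ∨ r)) is true at s0.
Satisfying worlds: {s0, s1, s2, s3, s4}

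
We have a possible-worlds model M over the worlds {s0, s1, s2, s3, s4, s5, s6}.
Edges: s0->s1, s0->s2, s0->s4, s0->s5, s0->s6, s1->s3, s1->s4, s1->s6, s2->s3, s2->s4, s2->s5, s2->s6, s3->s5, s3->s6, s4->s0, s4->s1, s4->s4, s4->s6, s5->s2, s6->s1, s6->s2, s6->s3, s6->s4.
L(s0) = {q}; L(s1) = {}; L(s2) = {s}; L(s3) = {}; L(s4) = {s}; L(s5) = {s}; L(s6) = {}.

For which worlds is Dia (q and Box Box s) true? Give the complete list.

none

Recall that Box ψ holds at a world iff ψ holds at every accessible world, and Dia ψ holds iff ψ holds at some accessible world.
Let φ = Dia (q and Box Box s). Evaluate φ at each world:
  s0 (successors {s1, s2, s4, s5, s6}): φ is false.
  s1 (successors {s3, s4, s6}): φ is false.
  s2 (successors {s3, s4, s5, s6}): φ is false.
  s3 (successors {s5, s6}): φ is false.
  s4 (successors {s0, s1, s4, s6}): φ is false.
  s5 (successors {s2}): φ is false.
  s6 (successors {s1, s2, s3, s4}): φ is false.
For instance, at s5:
  At s5: Dia (q and Box Box s) requires q and Box Box s at some successor in {s2}.
    At s2: q and Box Box s is false.
  So Dia (q and Box Box s) is false at s5.
Satisfying worlds: none.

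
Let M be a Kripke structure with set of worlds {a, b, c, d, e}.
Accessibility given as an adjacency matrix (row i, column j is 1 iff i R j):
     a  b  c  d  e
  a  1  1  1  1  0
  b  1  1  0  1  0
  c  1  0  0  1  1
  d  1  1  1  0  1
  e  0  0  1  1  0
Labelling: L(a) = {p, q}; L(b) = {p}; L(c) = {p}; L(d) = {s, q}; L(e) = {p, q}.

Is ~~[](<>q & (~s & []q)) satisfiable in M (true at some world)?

No

Let φ = ~~[](<>q & (~s & []q)). Evaluate φ at each world:
  a (successors {a, b, c, d}): φ is false.
  b (successors {a, b, d}): φ is false.
  c (successors {a, d, e}): φ is false.
  d (successors {a, b, c, e}): φ is false.
  e (successors {c, d}): φ is false.
For instance, at c:
  At c: ~[](<>q & (~s & []q)) is true, so ~~[](<>q & (~s & []q)) is false.
    At c: [](<>q & (~s & []q)) is false, so ~[](<>q & (~s & []q)) is true.
      At c: [](<>q & (~s & []q)) requires <>q & (~s & []q) at every successor {a, d, e}.
        <>q & (~s & []q) fails at a, so [](<>q & (~s & []q)) is false at c.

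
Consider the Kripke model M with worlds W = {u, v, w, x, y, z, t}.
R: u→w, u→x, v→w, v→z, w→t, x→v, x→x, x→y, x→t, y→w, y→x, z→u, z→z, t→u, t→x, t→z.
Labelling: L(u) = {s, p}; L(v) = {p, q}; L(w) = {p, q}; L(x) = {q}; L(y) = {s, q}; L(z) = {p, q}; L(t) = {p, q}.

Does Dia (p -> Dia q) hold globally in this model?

Let φ = Dia (p -> Dia q). Evaluate φ at each world:
  u (successors {w, x}): φ is true.
  v (successors {w, z}): φ is true.
  w (successors {t}): φ is true.
  x (successors {v, x, y, t}): φ is true.
  y (successors {w, x}): φ is true.
  z (successors {u, z}): φ is true.
  t (successors {u, x, z}): φ is true.
For instance, at y:
  At y: Dia (p -> Dia q) requires p -> Dia q at some successor in {w, x}.
    p -> Dia q holds at w, so Dia (p -> Dia q) is true at y.
      At w: p is true, Dia q is true, so p -> Dia q is true.

Yes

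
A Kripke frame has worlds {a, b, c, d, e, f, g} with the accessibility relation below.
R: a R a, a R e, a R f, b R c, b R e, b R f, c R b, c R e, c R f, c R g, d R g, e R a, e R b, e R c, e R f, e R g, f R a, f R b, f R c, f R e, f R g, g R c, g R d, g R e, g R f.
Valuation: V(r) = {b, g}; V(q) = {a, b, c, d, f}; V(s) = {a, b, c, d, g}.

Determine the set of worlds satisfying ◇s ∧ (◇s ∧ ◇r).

c, d, e, f

Let φ = ◇s ∧ (◇s ∧ ◇r). Evaluate φ at each world:
  a (successors {a, e, f}): φ is false.
  b (successors {c, e, f}): φ is false.
  c (successors {b, e, f, g}): φ is true.
  d (successors {g}): φ is true.
  e (successors {a, b, c, f, g}): φ is true.
  f (successors {a, b, c, e, g}): φ is true.
  g (successors {c, d, e, f}): φ is false.
For instance, at f:
  At f: ◇s is true, ◇s ∧ ◇r is true, so ◇s ∧ (◇s ∧ ◇r) is true.
    At f: ◇s requires s at some successor in {a, b, c, e, g}.
      s holds at a, so ◇s is true at f.
    At f: ◇s is true, ◇r is true, so ◇s ∧ ◇r is true.
      At f: ◇s requires s at some successor in {a, b, c, e, g}.
        s holds at a, so ◇s is true at f.
      At f: ◇r requires r at some successor in {a, b, c, e, g}.
        r holds at b, so ◇r is true at f.
Satisfying worlds: {c, d, e, f}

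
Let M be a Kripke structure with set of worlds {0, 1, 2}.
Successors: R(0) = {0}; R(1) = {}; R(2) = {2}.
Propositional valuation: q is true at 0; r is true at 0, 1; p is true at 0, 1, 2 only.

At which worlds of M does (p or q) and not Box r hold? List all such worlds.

2

Let φ = (p or q) and not Box r. Evaluate φ at each world:
  0 (successors {0}): φ is false.
  1 (successors ∅): φ is false.
  2 (successors {2}): φ is true.
For instance, at 2:
  At 2: p or q is true, not Box r is true, so (p or q) and not Box r is true.
    At 2: Box r is false, so not Box r is true.
      At 2: Box r requires r at every successor {2}.
        r fails at 2, so Box r is false at 2.
Satisfying worlds: {2}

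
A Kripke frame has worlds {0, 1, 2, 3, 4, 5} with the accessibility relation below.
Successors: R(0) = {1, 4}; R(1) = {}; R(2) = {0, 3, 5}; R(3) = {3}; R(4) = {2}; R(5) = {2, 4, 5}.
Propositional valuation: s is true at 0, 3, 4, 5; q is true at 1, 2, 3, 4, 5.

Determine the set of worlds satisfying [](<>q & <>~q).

Recall that []ψ holds at a world iff ψ holds at every accessible world, and <>ψ holds iff ψ holds at some accessible world.
Let φ = [](<>q & <>~q). Evaluate φ at each world:
  0 (successors {1, 4}): φ is false.
  1 (successors ∅): φ is true.
  2 (successors {0, 3, 5}): φ is false.
  3 (successors {3}): φ is false.
  4 (successors {2}): φ is true.
  5 (successors {2, 4, 5}): φ is false.
For instance, at 4:
  At 4: [](<>q & <>~q) requires <>q & <>~q at every successor {2}.
      At 2: <>q is true, <>~q is true, so <>q & <>~q is true.
  So [](<>q & <>~q) is true at 4.
Satisfying worlds: {1, 4}

1, 4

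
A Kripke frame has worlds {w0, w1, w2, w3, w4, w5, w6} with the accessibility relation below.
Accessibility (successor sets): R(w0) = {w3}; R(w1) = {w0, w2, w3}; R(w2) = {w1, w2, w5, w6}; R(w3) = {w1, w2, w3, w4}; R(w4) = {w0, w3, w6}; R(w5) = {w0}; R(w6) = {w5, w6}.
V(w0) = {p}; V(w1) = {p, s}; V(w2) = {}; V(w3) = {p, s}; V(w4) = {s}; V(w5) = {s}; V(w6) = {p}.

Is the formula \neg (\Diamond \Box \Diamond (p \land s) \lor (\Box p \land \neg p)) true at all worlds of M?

No

Let φ = \neg (\Diamond \Box \Diamond (p \land s) \lor (\Box p \land \neg p)). Evaluate φ at each world:
  w0 (successors {w3}): φ is false.
  w1 (successors {w0, w2, w3}): φ is false.
  w2 (successors {w1, w2, w5, w6}): φ is false.
  w3 (successors {w1, w2, w3, w4}): φ is false.
  w4 (successors {w0, w3, w6}): φ is false.
  w5 (successors {w0}): φ is false.
  w6 (successors {w5, w6}): φ is false.
Detail at w0 (counterexample):
  At w0: \Diamond \Box \Diamond (p \land s) \lor (\Box p \land \neg p) is true, so \neg (\Diamond \Box \Diamond (p \land s) \lor (\Box p \land \neg p)) is false.
    At w0: \Diamond \Box \Diamond (p \land s) is true, \Box p \land \neg p is false, so \Diamond \Box \Diamond (p \land s) \lor (\Box p \land \neg p) is true.
      At w0: \Diamond \Box \Diamond (p \land s) requires \Box \Diamond (p \land s) at some successor in {w3}.
        \Box \Diamond (p \land s) holds at w3, so \Diamond \Box \Diamond (p \land s) is true at w0.
      At w0: \Box p is true, \neg p is false, so \Box p \land \neg p is false.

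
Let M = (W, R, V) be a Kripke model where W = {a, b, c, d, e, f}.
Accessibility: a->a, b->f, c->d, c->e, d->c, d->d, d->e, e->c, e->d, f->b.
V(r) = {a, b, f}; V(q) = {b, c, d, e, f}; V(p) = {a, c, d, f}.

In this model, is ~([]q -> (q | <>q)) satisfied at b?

No

Recall that []ψ holds at a world iff ψ holds at every accessible world, and <>ψ holds iff ψ holds at some accessible world.
At b: []q -> (q | <>q) is true, so ~([]q -> (q | <>q)) is false.
  At b: []q is true, q | <>q is true, so []q -> (q | <>q) is true.
    At b: []q requires q at every successor {f}.
      At f: q is true.
    So []q is true at b.
    At b: q is true, <>q is true, so q | <>q is true.
      At b: <>q requires q at some successor in {f}.
        q holds at f, so <>q is true at b.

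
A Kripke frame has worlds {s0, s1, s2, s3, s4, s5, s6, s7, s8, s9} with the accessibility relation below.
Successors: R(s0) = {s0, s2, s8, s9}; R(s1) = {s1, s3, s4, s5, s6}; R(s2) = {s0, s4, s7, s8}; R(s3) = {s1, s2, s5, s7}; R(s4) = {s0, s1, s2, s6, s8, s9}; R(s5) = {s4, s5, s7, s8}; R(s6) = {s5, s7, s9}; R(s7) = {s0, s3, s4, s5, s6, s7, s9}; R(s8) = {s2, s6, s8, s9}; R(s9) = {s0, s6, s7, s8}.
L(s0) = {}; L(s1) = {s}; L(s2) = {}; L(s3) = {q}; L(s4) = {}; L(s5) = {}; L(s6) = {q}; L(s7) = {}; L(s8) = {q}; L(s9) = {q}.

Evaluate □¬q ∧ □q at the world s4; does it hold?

No

Recall that □ψ holds at a world iff ψ holds at every accessible world, and ◇ψ holds iff ψ holds at some accessible world.
At s4: □¬q is false, □q is false, so □¬q ∧ □q is false.
  At s4: □¬q requires ¬q at every successor {s0, s1, s2, s6, s8, s9}.
    ¬q fails at s6, so □¬q is false at s4.
  At s4: □q requires q at every successor {s0, s1, s2, s6, s8, s9}.
    q fails at s0, so □q is false at s4.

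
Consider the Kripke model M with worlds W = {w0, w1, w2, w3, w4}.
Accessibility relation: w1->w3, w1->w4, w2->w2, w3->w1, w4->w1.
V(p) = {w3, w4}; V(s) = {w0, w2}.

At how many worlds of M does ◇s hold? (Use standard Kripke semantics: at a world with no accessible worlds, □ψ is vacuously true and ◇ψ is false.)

1

Let φ = ◇s. Evaluate φ at each world:
  w0 (successors ∅): φ is false.
  w1 (successors {w3, w4}): φ is false.
  w2 (successors {w2}): φ is true.
  w3 (successors {w1}): φ is false.
  w4 (successors {w1}): φ is false.
For instance, at w1:
  At w1: ◇s requires s at some successor in {w3, w4}.
    At w3: s is false.
    At w4: s is false.
  So ◇s is false at w1.
Satisfying worlds: {w2}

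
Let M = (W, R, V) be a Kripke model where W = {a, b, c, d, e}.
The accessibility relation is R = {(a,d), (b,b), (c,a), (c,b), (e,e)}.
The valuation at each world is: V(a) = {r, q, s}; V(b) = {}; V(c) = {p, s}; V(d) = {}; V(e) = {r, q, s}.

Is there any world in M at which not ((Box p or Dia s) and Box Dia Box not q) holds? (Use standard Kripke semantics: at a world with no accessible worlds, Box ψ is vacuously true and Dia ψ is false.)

Let φ = not ((Box p or Dia s) and Box Dia Box not q). Evaluate φ at each world:
  a (successors {d}): φ is true.
  b (successors {b}): φ is true.
  c (successors {a, b}): φ is false.
  d (successors ∅): φ is false.
  e (successors {e}): φ is true.
Detail at a (witness):
  At a: (Box p or Dia s) and Box Dia Box not q is false, so not ((Box p or Dia s) and Box Dia Box not q) is true.
    At a: Box p or Dia s is false, Box Dia Box not q is false, so (Box p or Dia s) and Box Dia Box not q is false.
      At a: Box p is false, Dia s is false, so Box p or Dia s is false.
      At a: Box Dia Box not q requires Dia Box not q at every successor {d}.
        Dia Box not q fails at d, so Box Dia Box not q is false at a.

Yes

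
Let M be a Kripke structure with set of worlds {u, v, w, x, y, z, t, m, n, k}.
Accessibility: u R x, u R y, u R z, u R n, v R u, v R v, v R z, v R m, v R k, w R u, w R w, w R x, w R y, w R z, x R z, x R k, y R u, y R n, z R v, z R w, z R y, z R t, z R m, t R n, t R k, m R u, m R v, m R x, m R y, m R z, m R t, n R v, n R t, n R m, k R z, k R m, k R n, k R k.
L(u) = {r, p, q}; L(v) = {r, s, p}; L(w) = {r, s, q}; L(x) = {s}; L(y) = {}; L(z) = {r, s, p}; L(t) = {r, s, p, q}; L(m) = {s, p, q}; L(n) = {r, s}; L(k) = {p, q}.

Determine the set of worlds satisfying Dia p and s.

Recall that Dia ψ holds at a world iff ψ holds at some accessible world.
Let φ = Dia p and s. Evaluate φ at each world:
  u (successors {x, y, z, n}): φ is false.
  v (successors {u, v, z, m, k}): φ is true.
  w (successors {u, w, x, y, z}): φ is true.
  x (successors {z, k}): φ is true.
  y (successors {u, n}): φ is false.
  z (successors {v, w, y, t, m}): φ is true.
  t (successors {n, k}): φ is true.
  m (successors {u, v, x, y, z, t}): φ is true.
  n (successors {v, t, m}): φ is true.
  k (successors {z, m, n, k}): φ is false.
For instance, at w:
  At w: Dia p is true, s is true, so Dia p and s is true.
    At w: Dia p requires p at some successor in {u, w, x, y, z}.
      p holds at u, so Dia p is true at w.
Satisfying worlds: {v, w, x, z, t, m, n}

v, w, x, z, t, m, n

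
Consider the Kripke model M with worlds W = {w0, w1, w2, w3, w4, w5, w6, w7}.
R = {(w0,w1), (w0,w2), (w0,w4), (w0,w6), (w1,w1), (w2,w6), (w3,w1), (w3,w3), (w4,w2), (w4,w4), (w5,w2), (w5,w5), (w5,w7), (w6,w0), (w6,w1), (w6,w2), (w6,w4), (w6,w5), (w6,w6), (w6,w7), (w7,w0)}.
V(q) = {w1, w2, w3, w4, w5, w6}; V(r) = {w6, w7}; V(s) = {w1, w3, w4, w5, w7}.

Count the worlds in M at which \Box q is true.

5

Recall that \Box ψ holds at a world iff ψ holds at every accessible world, and \Diamond ψ holds iff ψ holds at some accessible world.
Let φ = \Box q. Evaluate φ at each world:
  w0 (successors {w1, w2, w4, w6}): φ is true.
  w1 (successors {w1}): φ is true.
  w2 (successors {w6}): φ is true.
  w3 (successors {w1, w3}): φ is true.
  w4 (successors {w2, w4}): φ is true.
  w5 (successors {w2, w5, w7}): φ is false.
  w6 (successors {w0, w1, w2, w4, w5, w6, w7}): φ is false.
  w7 (successors {w0}): φ is false.
For instance, at w5:
  At w5: \Box q requires q at every successor {w2, w5, w7}.
    q fails at w7, so \Box q is false at w5.
Satisfying worlds: {w0, w1, w2, w3, w4}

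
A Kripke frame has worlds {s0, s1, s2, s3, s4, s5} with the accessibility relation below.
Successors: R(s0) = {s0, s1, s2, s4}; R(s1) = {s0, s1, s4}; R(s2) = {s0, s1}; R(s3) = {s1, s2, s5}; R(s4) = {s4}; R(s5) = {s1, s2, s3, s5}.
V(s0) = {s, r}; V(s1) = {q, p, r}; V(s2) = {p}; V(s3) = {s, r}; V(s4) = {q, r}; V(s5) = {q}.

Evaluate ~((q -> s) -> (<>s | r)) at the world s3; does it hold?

No

At s3: (q -> s) -> (<>s | r) is true, so ~((q -> s) -> (<>s | r)) is false.
  At s3: q -> s is true, <>s | r is true, so (q -> s) -> (<>s | r) is true.
    At s3: <>s is false, r is true, so <>s | r is true.
      At s3: <>s requires s at some successor in {s1, s2, s5}.
        At s1: s is false.
        At s2: s is false.
        At s5: s is false.
      So <>s is false at s3.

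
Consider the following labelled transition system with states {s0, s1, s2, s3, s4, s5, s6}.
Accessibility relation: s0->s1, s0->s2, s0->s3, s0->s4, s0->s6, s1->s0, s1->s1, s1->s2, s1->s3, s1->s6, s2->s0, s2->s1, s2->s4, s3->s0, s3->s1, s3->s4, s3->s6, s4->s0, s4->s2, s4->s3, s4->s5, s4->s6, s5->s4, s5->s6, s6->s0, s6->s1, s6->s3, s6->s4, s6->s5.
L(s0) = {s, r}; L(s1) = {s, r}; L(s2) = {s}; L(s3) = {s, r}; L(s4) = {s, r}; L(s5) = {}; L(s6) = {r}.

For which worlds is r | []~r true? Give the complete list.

s0, s1, s3, s4, s6

Let φ = r | []~r. Evaluate φ at each world:
  s0 (successors {s1, s2, s3, s4, s6}): φ is true.
  s1 (successors {s0, s1, s2, s3, s6}): φ is true.
  s2 (successors {s0, s1, s4}): φ is false.
  s3 (successors {s0, s1, s4, s6}): φ is true.
  s4 (successors {s0, s2, s3, s5, s6}): φ is true.
  s5 (successors {s4, s6}): φ is false.
  s6 (successors {s0, s1, s3, s4, s5}): φ is true.
For instance, at s2:
  At s2: r is false, []~r is false, so r | []~r is false.
    At s2: []~r requires ~r at every successor {s0, s1, s4}.
      ~r fails at s0, so []~r is false at s2.
Satisfying worlds: {s0, s1, s3, s4, s6}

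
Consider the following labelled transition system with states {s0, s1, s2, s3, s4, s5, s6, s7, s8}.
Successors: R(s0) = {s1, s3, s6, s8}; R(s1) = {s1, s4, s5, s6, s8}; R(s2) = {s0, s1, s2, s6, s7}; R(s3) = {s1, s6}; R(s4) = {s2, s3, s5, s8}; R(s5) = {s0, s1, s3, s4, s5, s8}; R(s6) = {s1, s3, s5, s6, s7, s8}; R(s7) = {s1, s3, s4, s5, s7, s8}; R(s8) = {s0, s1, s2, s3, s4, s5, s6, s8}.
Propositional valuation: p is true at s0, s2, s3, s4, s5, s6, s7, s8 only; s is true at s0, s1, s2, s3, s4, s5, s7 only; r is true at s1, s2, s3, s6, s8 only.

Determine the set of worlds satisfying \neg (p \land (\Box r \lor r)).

Let φ = \neg (p \land (\Box r \lor r)). Evaluate φ at each world:
  s0 (successors {s1, s3, s6, s8}): φ is false.
  s1 (successors {s1, s4, s5, s6, s8}): φ is true.
  s2 (successors {s0, s1, s2, s6, s7}): φ is false.
  s3 (successors {s1, s6}): φ is false.
  s4 (successors {s2, s3, s5, s8}): φ is true.
  s5 (successors {s0, s1, s3, s4, s5, s8}): φ is true.
  s6 (successors {s1, s3, s5, s6, s7, s8}): φ is false.
  s7 (successors {s1, s3, s4, s5, s7, s8}): φ is true.
  s8 (successors {s0, s1, s2, s3, s4, s5, s6, s8}): φ is false.
For instance, at s8:
  At s8: p \land (\Box r \lor r) is true, so \neg (p \land (\Box r \lor r)) is false.
    At s8: p is true, \Box r \lor r is true, so p \land (\Box r \lor r) is true.
      At s8: \Box r is false, r is true, so \Box r \lor r is true.
Satisfying worlds: {s1, s4, s5, s7}

s1, s4, s5, s7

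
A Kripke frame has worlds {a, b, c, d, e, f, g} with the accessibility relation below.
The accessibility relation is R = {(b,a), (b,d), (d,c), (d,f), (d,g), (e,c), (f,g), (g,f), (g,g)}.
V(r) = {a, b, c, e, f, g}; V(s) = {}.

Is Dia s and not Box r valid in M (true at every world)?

No

Let φ = Dia s and not Box r. Evaluate φ at each world:
  a (successors ∅): φ is false.
  b (successors {a, d}): φ is false.
  c (successors ∅): φ is false.
  d (successors {c, f, g}): φ is false.
  e (successors {c}): φ is false.
  f (successors {g}): φ is false.
  g (successors {f, g}): φ is false.
Detail at a (counterexample):
  At a: Dia s is false, not Box r is false, so Dia s and not Box r is false.
    At a: no accessible worlds, so Dia s is false.
    At a: Box r is true, so not Box r is false.
      At a: no accessible worlds, so Box r holds vacuously.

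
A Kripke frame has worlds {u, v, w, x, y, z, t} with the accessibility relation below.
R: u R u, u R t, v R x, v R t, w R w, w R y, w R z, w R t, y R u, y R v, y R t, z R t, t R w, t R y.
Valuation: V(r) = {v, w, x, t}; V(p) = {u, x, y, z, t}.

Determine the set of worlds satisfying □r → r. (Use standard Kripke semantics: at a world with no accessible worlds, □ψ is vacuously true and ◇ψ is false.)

Let φ = □r → r. Evaluate φ at each world:
  u (successors {u, t}): φ is true.
  v (successors {x, t}): φ is true.
  w (successors {w, y, z, t}): φ is true.
  x (successors ∅): φ is true.
  y (successors {u, v, t}): φ is true.
  z (successors {t}): φ is false.
  t (successors {w, y}): φ is true.
For instance, at z:
  At z: □r is true, r is false, so □r → r is false.
    At z: □r requires r at every successor {t}.
      At t: r is true.
    So □r is true at z.
Satisfying worlds: {u, v, w, x, y, t}

u, v, w, x, y, t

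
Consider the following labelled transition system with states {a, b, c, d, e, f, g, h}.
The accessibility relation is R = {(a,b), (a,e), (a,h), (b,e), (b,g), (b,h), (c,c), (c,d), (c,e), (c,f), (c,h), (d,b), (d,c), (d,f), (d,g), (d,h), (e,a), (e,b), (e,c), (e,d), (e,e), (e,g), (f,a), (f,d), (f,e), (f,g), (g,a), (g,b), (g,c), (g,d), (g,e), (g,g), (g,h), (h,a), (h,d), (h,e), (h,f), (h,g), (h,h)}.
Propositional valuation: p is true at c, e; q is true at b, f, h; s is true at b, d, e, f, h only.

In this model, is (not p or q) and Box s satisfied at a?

Yes

At a: not p or q is true, Box s is true, so (not p or q) and Box s is true.
  At a: Box s requires s at every successor {b, e, h}.
    At b: s is true.
    At e: s is true.
    At h: s is true.
  So Box s is true at a.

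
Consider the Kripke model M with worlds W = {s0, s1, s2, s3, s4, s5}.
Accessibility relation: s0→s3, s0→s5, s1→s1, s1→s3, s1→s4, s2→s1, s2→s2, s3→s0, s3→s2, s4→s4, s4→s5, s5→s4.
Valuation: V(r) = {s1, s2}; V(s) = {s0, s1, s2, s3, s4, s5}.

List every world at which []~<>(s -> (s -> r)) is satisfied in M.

s4, s5

Let φ = []~<>(s -> (s -> r)). Evaluate φ at each world:
  s0 (successors {s3, s5}): φ is false.
  s1 (successors {s1, s3, s4}): φ is false.
  s2 (successors {s1, s2}): φ is false.
  s3 (successors {s0, s2}): φ is false.
  s4 (successors {s4, s5}): φ is true.
  s5 (successors {s4}): φ is true.
For instance, at s1:
  At s1: []~<>(s -> (s -> r)) requires ~<>(s -> (s -> r)) at every successor {s1, s3, s4}.
    ~<>(s -> (s -> r)) fails at s1, so []~<>(s -> (s -> r)) is false at s1.
      At s1: <>(s -> (s -> r)) is true, so ~<>(s -> (s -> r)) is false.
Satisfying worlds: {s4, s5}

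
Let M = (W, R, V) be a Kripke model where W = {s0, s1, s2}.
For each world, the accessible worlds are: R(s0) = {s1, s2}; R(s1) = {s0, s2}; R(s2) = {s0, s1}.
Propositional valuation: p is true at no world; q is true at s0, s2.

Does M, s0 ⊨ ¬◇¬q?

No

Recall that ◇ψ holds at a world iff ψ holds at some accessible world.
At s0: ◇¬q is true, so ¬◇¬q is false.
  At s0: ◇¬q requires ¬q at some successor in {s1, s2}.
    ¬q holds at s1, so ◇¬q is true at s0.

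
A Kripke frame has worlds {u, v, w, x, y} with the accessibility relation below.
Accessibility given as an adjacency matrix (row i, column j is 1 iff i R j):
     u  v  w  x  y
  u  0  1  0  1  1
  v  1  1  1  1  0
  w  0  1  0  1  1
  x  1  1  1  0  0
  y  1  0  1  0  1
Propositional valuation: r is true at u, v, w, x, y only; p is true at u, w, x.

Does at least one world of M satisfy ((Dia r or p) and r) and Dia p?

Let φ = ((Dia r or p) and r) and Dia p. Evaluate φ at each world:
  u (successors {v, x, y}): φ is true.
  v (successors {u, v, w, x}): φ is true.
  w (successors {v, x, y}): φ is true.
  x (successors {u, v, w}): φ is true.
  y (successors {u, w, y}): φ is true.
Detail at u (witness):
  At u: (Dia r or p) and r is true, Dia p is true, so ((Dia r or p) and r) and Dia p is true.
    At u: Dia r or p is true, r is true, so (Dia r or p) and r is true.
      At u: Dia r is true, p is true, so Dia r or p is true.
    At u: Dia p requires p at some successor in {v, x, y}.
      p holds at x, so Dia p is true at u.

Yes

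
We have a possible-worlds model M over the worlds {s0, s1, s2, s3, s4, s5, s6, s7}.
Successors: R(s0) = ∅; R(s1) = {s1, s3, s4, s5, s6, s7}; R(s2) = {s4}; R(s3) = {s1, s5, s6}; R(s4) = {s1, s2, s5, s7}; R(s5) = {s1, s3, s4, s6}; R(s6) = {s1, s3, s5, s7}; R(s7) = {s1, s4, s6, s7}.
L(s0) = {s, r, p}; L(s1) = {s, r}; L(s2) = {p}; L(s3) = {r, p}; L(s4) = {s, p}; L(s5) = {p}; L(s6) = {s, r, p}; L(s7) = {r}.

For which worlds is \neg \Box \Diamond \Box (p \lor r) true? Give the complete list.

Recall that \Box ψ holds at a world iff ψ holds at every accessible world, and \Diamond ψ holds iff ψ holds at some accessible world.
Let φ = \neg \Box \Diamond \Box (p \lor r). Evaluate φ at each world:
  s0 (successors ∅): φ is false.
  s1 (successors {s1, s3, s4, s5, s6, s7}): φ is false.
  s2 (successors {s4}): φ is false.
  s3 (successors {s1, s5, s6}): φ is false.
  s4 (successors {s1, s2, s5, s7}): φ is false.
  s5 (successors {s1, s3, s4, s6}): φ is false.
  s6 (successors {s1, s3, s5, s7}): φ is false.
  s7 (successors {s1, s4, s6, s7}): φ is false.
For instance, at s1:
  At s1: \Box \Diamond \Box (p \lor r) is true, so \neg \Box \Diamond \Box (p \lor r) is false.
    At s1: \Box \Diamond \Box (p \lor r) requires \Diamond \Box (p \lor r) at every successor {s1, s3, s4, s5, s6, s7}.
      At s1: \Diamond \Box (p \lor r) is true.
      At s3: \Diamond \Box (p \lor r) is true.
      At s4: \Diamond \Box (p \lor r) is true.
      At s5: \Diamond \Box (p \lor r) is true.
      At s6: \Diamond \Box (p \lor r) is true.
      At s7: \Diamond \Box (p \lor r) is true.
    So \Box \Diamond \Box (p \lor r) is true at s1.
Satisfying worlds: none.

none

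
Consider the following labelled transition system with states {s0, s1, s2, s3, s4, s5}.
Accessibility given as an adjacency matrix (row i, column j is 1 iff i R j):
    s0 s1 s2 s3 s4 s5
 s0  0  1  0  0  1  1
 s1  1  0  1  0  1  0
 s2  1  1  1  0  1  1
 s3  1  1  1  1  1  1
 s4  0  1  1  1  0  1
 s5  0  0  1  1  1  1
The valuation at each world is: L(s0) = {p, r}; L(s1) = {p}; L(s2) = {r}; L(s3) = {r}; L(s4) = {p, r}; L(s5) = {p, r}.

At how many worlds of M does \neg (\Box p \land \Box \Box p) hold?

Let φ = \neg (\Box p \land \Box \Box p). Evaluate φ at each world:
  s0 (successors {s1, s4, s5}): φ is true.
  s1 (successors {s0, s2, s4}): φ is true.
  s2 (successors {s0, s1, s2, s4, s5}): φ is true.
  s3 (successors {s0, s1, s2, s3, s4, s5}): φ is true.
  s4 (successors {s1, s2, s3, s5}): φ is true.
  s5 (successors {s2, s3, s4, s5}): φ is true.
For instance, at s2:
  At s2: \Box p \land \Box \Box p is false, so \neg (\Box p \land \Box \Box p) is true.
    At s2: \Box p is false, \Box \Box p is false, so \Box p \land \Box \Box p is false.
      At s2: \Box p requires p at every successor {s0, s1, s2, s4, s5}.
        p fails at s2, so \Box p is false at s2.
      At s2: \Box \Box p requires \Box p at every successor {s0, s1, s2, s4, s5}.
        \Box p fails at s1, so \Box \Box p is false at s2.
Satisfying worlds: {s0, s1, s2, s3, s4, s5}

6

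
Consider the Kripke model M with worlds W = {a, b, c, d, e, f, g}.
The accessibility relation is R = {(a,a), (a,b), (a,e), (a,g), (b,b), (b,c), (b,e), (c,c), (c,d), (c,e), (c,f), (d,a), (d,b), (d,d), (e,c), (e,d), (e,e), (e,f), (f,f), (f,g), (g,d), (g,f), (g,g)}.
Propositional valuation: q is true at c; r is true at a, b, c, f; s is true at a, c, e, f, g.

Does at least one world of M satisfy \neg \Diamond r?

No

Recall that \Diamond ψ holds at a world iff ψ holds at some accessible world.
Let φ = \neg \Diamond r. Evaluate φ at each world:
  a (successors {a, b, e, g}): φ is false.
  b (successors {b, c, e}): φ is false.
  c (successors {c, d, e, f}): φ is false.
  d (successors {a, b, d}): φ is false.
  e (successors {c, d, e, f}): φ is false.
  f (successors {f, g}): φ is false.
  g (successors {d, f, g}): φ is false.
For instance, at f:
  At f: \Diamond r is true, so \neg \Diamond r is false.
    At f: \Diamond r requires r at some successor in {f, g}.
      r holds at f, so \Diamond r is true at f.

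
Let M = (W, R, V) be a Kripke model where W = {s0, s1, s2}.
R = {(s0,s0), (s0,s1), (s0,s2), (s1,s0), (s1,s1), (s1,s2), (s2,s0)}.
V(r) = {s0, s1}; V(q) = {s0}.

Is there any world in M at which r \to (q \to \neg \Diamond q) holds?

Recall that \Diamond ψ holds at a world iff ψ holds at some accessible world.
Let φ = r \to (q \to \neg \Diamond q). Evaluate φ at each world:
  s0 (successors {s0, s1, s2}): φ is false.
  s1 (successors {s0, s1, s2}): φ is true.
  s2 (successors {s0}): φ is true.
Detail at s1 (witness):
  At s1: r is true, q \to \neg \Diamond q is true, so r \to (q \to \neg \Diamond q) is true.
    At s1: q is false, \neg \Diamond q is false, so q \to \neg \Diamond q is true.
      At s1: \Diamond q is true, so \neg \Diamond q is false.

Yes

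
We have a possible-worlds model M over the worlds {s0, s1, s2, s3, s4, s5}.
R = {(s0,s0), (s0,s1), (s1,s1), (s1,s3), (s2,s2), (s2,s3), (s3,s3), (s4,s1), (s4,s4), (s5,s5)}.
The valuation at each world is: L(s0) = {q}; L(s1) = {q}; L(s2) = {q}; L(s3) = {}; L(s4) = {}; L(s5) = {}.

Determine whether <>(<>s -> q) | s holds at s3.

Yes

At s3: <>(<>s -> q) is true, s is false, so <>(<>s -> q) | s is true.
  At s3: <>(<>s -> q) requires <>s -> q at some successor in {s3}.
    <>s -> q holds at s3, so <>(<>s -> q) is true at s3.
      At s3: <>s is false, q is false, so <>s -> q is true.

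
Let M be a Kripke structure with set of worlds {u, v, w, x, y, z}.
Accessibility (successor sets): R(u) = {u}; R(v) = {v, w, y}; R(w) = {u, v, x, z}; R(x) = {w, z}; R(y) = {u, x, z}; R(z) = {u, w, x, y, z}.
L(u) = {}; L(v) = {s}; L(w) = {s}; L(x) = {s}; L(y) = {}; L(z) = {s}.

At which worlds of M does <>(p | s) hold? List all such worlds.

v, w, x, y, z

Let φ = <>(p | s). Evaluate φ at each world:
  u (successors {u}): φ is false.
  v (successors {v, w, y}): φ is true.
  w (successors {u, v, x, z}): φ is true.
  x (successors {w, z}): φ is true.
  y (successors {u, x, z}): φ is true.
  z (successors {u, w, x, y, z}): φ is true.
For instance, at x:
  At x: <>(p | s) requires p | s at some successor in {w, z}.
    p | s holds at w, so <>(p | s) is true at x.
Satisfying worlds: {v, w, x, y, z}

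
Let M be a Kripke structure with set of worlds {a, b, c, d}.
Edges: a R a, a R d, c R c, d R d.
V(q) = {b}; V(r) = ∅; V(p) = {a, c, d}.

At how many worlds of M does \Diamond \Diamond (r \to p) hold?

Let φ = \Diamond \Diamond (r \to p). Evaluate φ at each world:
  a (successors {a, d}): φ is true.
  b (successors ∅): φ is false.
  c (successors {c}): φ is true.
  d (successors {d}): φ is true.
For instance, at d:
  At d: \Diamond \Diamond (r \to p) requires \Diamond (r \to p) at some successor in {d}.
    \Diamond (r \to p) holds at d, so \Diamond \Diamond (r \to p) is true at d.
      At d: \Diamond (r \to p) requires r \to p at some successor in {d}.
        r \to p holds at d, so \Diamond (r \to p) is true at d.
Satisfying worlds: {a, c, d}

3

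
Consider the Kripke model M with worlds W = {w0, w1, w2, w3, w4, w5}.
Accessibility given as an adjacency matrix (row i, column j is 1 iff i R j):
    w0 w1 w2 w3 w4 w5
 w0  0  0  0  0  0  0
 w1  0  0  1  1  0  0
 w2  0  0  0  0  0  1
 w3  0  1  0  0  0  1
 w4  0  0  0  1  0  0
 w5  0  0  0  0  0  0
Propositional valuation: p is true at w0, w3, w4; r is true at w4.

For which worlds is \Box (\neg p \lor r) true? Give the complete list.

Recall that \Box ψ holds at a world iff ψ holds at every accessible world, and \Diamond ψ holds iff ψ holds at some accessible world.
Let φ = \Box (\neg p \lor r). Evaluate φ at each world:
  w0 (successors ∅): φ is true.
  w1 (successors {w2, w3}): φ is false.
  w2 (successors {w5}): φ is true.
  w3 (successors {w1, w5}): φ is true.
  w4 (successors {w3}): φ is false.
  w5 (successors ∅): φ is true.
For instance, at w3:
  At w3: \Box (\neg p \lor r) requires \neg p \lor r at every successor {w1, w5}.
    At w1: \neg p \lor r is true.
    At w5: \neg p \lor r is true.
  So \Box (\neg p \lor r) is true at w3.
Satisfying worlds: {w0, w2, w3, w5}

w0, w2, w3, w5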